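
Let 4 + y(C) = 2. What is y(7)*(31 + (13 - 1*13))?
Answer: -62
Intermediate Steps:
y(C) = -2 (y(C) = -4 + 2 = -2)
y(7)*(31 + (13 - 1*13)) = -2*(31 + (13 - 1*13)) = -2*(31 + (13 - 13)) = -2*(31 + 0) = -2*31 = -62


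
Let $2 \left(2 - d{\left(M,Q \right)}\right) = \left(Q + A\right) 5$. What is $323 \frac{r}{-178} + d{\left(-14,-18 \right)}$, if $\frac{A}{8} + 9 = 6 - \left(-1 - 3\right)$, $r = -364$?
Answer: $\frac{61189}{89} \approx 687.52$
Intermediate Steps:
$A = 8$ ($A = -72 + 8 \left(6 - \left(-1 - 3\right)\right) = -72 + 8 \left(6 - -4\right) = -72 + 8 \left(6 + 4\right) = -72 + 8 \cdot 10 = -72 + 80 = 8$)
$d{\left(M,Q \right)} = -18 - \frac{5 Q}{2}$ ($d{\left(M,Q \right)} = 2 - \frac{\left(Q + 8\right) 5}{2} = 2 - \frac{\left(8 + Q\right) 5}{2} = 2 - \frac{40 + 5 Q}{2} = 2 - \left(20 + \frac{5 Q}{2}\right) = -18 - \frac{5 Q}{2}$)
$323 \frac{r}{-178} + d{\left(-14,-18 \right)} = 323 \left(- \frac{364}{-178}\right) - -27 = 323 \left(\left(-364\right) \left(- \frac{1}{178}\right)\right) + \left(-18 + 45\right) = 323 \cdot \frac{182}{89} + 27 = \frac{58786}{89} + 27 = \frac{61189}{89}$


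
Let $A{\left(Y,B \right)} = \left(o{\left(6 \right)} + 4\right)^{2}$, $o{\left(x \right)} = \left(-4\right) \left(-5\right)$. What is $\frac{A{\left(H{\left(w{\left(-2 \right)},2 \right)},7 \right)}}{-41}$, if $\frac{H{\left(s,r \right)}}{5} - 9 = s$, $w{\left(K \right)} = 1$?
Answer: $- \frac{576}{41} \approx -14.049$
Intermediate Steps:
$H{\left(s,r \right)} = 45 + 5 s$
$o{\left(x \right)} = 20$
$A{\left(Y,B \right)} = 576$ ($A{\left(Y,B \right)} = \left(20 + 4\right)^{2} = 24^{2} = 576$)
$\frac{A{\left(H{\left(w{\left(-2 \right)},2 \right)},7 \right)}}{-41} = \frac{1}{-41} \cdot 576 = \left(- \frac{1}{41}\right) 576 = - \frac{576}{41}$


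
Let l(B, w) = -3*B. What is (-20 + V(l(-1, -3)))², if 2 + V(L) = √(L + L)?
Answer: (22 - √6)² ≈ 382.22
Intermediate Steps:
V(L) = -2 + √2*√L (V(L) = -2 + √(L + L) = -2 + √(2*L) = -2 + √2*√L)
(-20 + V(l(-1, -3)))² = (-20 + (-2 + √2*√(-3*(-1))))² = (-20 + (-2 + √2*√3))² = (-20 + (-2 + √6))² = (-22 + √6)²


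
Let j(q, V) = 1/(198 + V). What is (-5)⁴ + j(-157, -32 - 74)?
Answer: 57501/92 ≈ 625.01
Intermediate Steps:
(-5)⁴ + j(-157, -32 - 74) = (-5)⁴ + 1/(198 + (-32 - 74)) = 625 + 1/(198 - 106) = 625 + 1/92 = 57501/92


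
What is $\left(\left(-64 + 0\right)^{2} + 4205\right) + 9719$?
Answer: $18020$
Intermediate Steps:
$\left(\left(-64 + 0\right)^{2} + 4205\right) + 9719 = \left(\left(-64\right)^{2} + 4205\right) + 9719 = \left(4096 + 4205\right) + 9719 = 8301 + 9719 = 18020$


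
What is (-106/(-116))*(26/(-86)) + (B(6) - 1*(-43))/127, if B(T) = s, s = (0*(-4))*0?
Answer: 19739/316738 ≈ 0.062320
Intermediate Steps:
s = 0 (s = 0*0 = 0)
B(T) = 0
(-106/(-116))*(26/(-86)) + (B(6) - 1*(-43))/127 = (-106/(-116))*(26/(-86)) + (0 - 1*(-43))/127 = (-106*(-1/116))*(26*(-1/86)) + (0 + 43)*(1/127) = (53/58)*(-13/43) + 43*(1/127) = -689/2494 + 43/127 = 19739/316738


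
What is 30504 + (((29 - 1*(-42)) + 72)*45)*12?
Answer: 107724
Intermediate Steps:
30504 + (((29 - 1*(-42)) + 72)*45)*12 = 30504 + (((29 + 42) + 72)*45)*12 = 30504 + ((71 + 72)*45)*12 = 30504 + (143*45)*12 = 30504 + 6435*12 = 30504 + 77220 = 107724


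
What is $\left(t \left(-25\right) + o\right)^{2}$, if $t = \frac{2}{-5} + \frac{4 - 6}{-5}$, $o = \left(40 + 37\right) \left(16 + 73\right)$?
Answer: $46963609$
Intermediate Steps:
$o = 6853$ ($o = 77 \cdot 89 = 6853$)
$t = 0$ ($t = 2 \left(- \frac{1}{5}\right) + \left(4 - 6\right) \left(- \frac{1}{5}\right) = - \frac{2}{5} - - \frac{2}{5} = - \frac{2}{5} + \frac{2}{5} = 0$)
$\left(t \left(-25\right) + o\right)^{2} = \left(0 \left(-25\right) + 6853\right)^{2} = \left(0 + 6853\right)^{2} = 6853^{2} = 46963609$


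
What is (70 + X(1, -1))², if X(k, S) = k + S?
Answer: 4900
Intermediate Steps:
X(k, S) = S + k
(70 + X(1, -1))² = (70 + (-1 + 1))² = (70 + 0)² = 70² = 4900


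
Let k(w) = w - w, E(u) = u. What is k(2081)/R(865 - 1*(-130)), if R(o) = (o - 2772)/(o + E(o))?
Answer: 0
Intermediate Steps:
R(o) = (-2772 + o)/(2*o) (R(o) = (o - 2772)/(o + o) = (-2772 + o)/((2*o)) = (-2772 + o)*(1/(2*o)) = (-2772 + o)/(2*o))
k(w) = 0
k(2081)/R(865 - 1*(-130)) = 0/(((-2772 + (865 - 1*(-130)))/(2*(865 - 1*(-130))))) = 0/(((-2772 + (865 + 130))/(2*(865 + 130)))) = 0/(((1/2)*(-2772 + 995)/995)) = 0/(((1/2)*(1/995)*(-1777))) = 0/(-1777/1990) = 0*(-1990/1777) = 0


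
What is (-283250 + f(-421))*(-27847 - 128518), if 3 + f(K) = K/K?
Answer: 44290698980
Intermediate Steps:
f(K) = -2 (f(K) = -3 + K/K = -3 + 1 = -2)
(-283250 + f(-421))*(-27847 - 128518) = (-283250 - 2)*(-27847 - 128518) = -283252*(-156365) = 44290698980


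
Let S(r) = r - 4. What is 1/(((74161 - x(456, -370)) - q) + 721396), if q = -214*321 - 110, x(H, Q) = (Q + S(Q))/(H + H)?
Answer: 38/32845749 ≈ 1.1569e-6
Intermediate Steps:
S(r) = -4 + r
x(H, Q) = (-4 + 2*Q)/(2*H) (x(H, Q) = (Q + (-4 + Q))/(H + H) = (-4 + 2*Q)/((2*H)) = (-4 + 2*Q)*(1/(2*H)) = (-4 + 2*Q)/(2*H))
q = -68804 (q = -68694 - 110 = -68804)
1/(((74161 - x(456, -370)) - q) + 721396) = 1/(((74161 - (-2 - 370)/456) - 1*(-68804)) + 721396) = 1/(((74161 - (-372)/456) + 68804) + 721396) = 1/(((74161 - 1*(-31/38)) + 68804) + 721396) = 1/(((74161 + 31/38) + 68804) + 721396) = 1/((2818149/38 + 68804) + 721396) = 1/(5432701/38 + 721396) = 1/(32845749/38) = 38/32845749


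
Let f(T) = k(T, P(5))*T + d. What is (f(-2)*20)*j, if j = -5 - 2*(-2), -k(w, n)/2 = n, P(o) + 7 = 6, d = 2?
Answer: 40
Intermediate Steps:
P(o) = -1 (P(o) = -7 + 6 = -1)
k(w, n) = -2*n
j = -1 (j = -5 + 4 = -1)
f(T) = 2 + 2*T (f(T) = (-2*(-1))*T + 2 = 2*T + 2 = 2 + 2*T)
(f(-2)*20)*j = ((2 + 2*(-2))*20)*(-1) = ((2 - 4)*20)*(-1) = -2*20*(-1) = -40*(-1) = 40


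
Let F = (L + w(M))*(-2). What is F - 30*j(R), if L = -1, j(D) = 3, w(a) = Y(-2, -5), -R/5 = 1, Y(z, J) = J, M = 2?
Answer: -78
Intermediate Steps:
R = -5 (R = -5*1 = -5)
w(a) = -5
F = 12 (F = (-1 - 5)*(-2) = -6*(-2) = 12)
F - 30*j(R) = 12 - 30*3 = 12 - 90 = -78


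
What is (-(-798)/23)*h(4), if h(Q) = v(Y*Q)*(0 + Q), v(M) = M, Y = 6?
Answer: 76608/23 ≈ 3330.8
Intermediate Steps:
h(Q) = 6*Q² (h(Q) = (6*Q)*(0 + Q) = (6*Q)*Q = 6*Q²)
(-(-798)/23)*h(4) = (-(-798)/23)*(6*4²) = (-(-798)/23)*(6*16) = -21*(-38/23)*96 = (798/23)*96 = 76608/23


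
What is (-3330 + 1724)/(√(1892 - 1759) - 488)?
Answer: 783728/238011 + 1606*√133/238011 ≈ 3.3706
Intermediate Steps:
(-3330 + 1724)/(√(1892 - 1759) - 488) = -1606/(√133 - 488) = -1606/(-488 + √133)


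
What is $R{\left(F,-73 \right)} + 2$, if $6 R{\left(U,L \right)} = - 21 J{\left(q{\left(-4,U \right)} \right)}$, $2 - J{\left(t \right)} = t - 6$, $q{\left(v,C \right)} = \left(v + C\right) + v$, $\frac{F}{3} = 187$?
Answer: $\frac{3819}{2} \approx 1909.5$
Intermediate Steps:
$F = 561$ ($F = 3 \cdot 187 = 561$)
$q{\left(v,C \right)} = C + 2 v$ ($q{\left(v,C \right)} = \left(C + v\right) + v = C + 2 v$)
$J{\left(t \right)} = 8 - t$ ($J{\left(t \right)} = 2 - \left(t - 6\right) = 2 - \left(-6 + t\right) = 8 - t$)
$R{\left(U,L \right)} = -56 + \frac{7 U}{2}$ ($R{\left(U,L \right)} = \frac{\left(-21\right) \left(8 - \left(U + 2 \left(-4\right)\right)\right)}{6} = \frac{\left(-21\right) \left(8 - \left(U - 8\right)\right)}{6} = \frac{\left(-21\right) \left(8 - \left(-8 + U\right)\right)}{6} = \frac{\left(-21\right) \left(16 - U\right)}{6} = \frac{-336 + 21 U}{6} = -56 + \frac{7 U}{2}$)
$R{\left(F,-73 \right)} + 2 = \left(-56 + \frac{7}{2} \cdot 561\right) + 2 = \left(-56 + \frac{3927}{2}\right) + 2 = \frac{3815}{2} + 2 = \frac{3819}{2}$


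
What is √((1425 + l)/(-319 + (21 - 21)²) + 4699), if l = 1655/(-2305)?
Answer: 3*√11280628683797/147059 ≈ 68.517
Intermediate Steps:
l = -331/461 (l = 1655*(-1/2305) = -331/461 ≈ -0.71800)
√((1425 + l)/(-319 + (21 - 21)²) + 4699) = √((1425 - 331/461)/(-319 + (21 - 21)²) + 4699) = √(656594/(461*(-319 + 0²)) + 4699) = √(656594/(461*(-319 + 0)) + 4699) = √((656594/461)/(-319) + 4699) = √((656594/461)*(-1/319) + 4699) = √(-656594/147059 + 4699) = √(690373647/147059) = 3*√11280628683797/147059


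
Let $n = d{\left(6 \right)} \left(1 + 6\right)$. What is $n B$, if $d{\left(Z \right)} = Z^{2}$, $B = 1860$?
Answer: $468720$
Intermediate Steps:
$n = 252$ ($n = 6^{2} \left(1 + 6\right) = 36 \cdot 7 = 252$)
$n B = 252 \cdot 1860 = 468720$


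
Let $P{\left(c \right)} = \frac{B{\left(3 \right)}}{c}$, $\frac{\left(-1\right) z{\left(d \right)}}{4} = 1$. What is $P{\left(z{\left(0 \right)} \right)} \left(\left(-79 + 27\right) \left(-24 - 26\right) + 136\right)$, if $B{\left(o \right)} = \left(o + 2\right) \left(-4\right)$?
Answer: $13680$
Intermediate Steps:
$z{\left(d \right)} = -4$ ($z{\left(d \right)} = \left(-4\right) 1 = -4$)
$B{\left(o \right)} = -8 - 4 o$ ($B{\left(o \right)} = \left(2 + o\right) \left(-4\right) = -8 - 4 o$)
$P{\left(c \right)} = - \frac{20}{c}$ ($P{\left(c \right)} = \frac{-8 - 12}{c} = - \frac{20}{c}$)
$P{\left(z{\left(0 \right)} \right)} \left(\left(-79 + 27\right) \left(-24 - 26\right) + 136\right) = - \frac{20}{-4} \left(\left(-79 + 27\right) \left(-24 - 26\right) + 136\right) = \left(-20\right) \left(- \frac{1}{4}\right) \left(\left(-52\right) \left(-50\right) + 136\right) = 5 \left(2600 + 136\right) = 5 \cdot 2736 = 13680$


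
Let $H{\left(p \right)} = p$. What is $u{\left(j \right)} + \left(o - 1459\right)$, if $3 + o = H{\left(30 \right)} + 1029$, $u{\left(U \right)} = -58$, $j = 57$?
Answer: $-461$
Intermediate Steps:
$o = 1056$ ($o = -3 + \left(30 + 1029\right) = -3 + 1059 = 1056$)
$u{\left(j \right)} + \left(o - 1459\right) = -58 + \left(1056 - 1459\right) = -58 - 403 = -461$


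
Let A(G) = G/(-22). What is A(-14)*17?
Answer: 119/11 ≈ 10.818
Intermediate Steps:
A(G) = -G/22 (A(G) = G*(-1/22) = -G/22)
A(-14)*17 = -1/22*(-14)*17 = (7/11)*17 = 119/11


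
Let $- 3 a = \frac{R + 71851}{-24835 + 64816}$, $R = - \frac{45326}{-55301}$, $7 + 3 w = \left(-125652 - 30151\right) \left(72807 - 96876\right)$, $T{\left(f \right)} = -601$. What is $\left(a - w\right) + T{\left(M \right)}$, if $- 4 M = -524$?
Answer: $- \frac{8291263320297045520}{6632967843} \approx -1.25 \cdot 10^{9}$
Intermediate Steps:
$M = 131$ ($M = \left(- \frac{1}{4}\right) \left(-524\right) = 131$)
$w = \frac{3750022400}{3}$ ($w = - \frac{7}{3} + \frac{\left(-125652 - 30151\right) \left(72807 - 96876\right)}{3} = - \frac{7}{3} + \frac{\left(-155803\right) \left(-24069\right)}{3} = - \frac{7}{3} + \frac{1}{3} \cdot 3750022407 = - \frac{7}{3} + 1250007469 = \frac{3750022400}{3} \approx 1.25 \cdot 10^{9}$)
$R = \frac{45326}{55301}$ ($R = \left(-45326\right) \left(- \frac{1}{55301}\right) = \frac{45326}{55301} \approx 0.81962$)
$a = - \frac{3973477477}{6632967843}$ ($a = - \frac{\left(\frac{45326}{55301} + 71851\right) \frac{1}{-24835 + 64816}}{3} = - \frac{\frac{3973477477}{55301} \cdot \frac{1}{39981}}{3} = \left(- \frac{1}{3}\right) \frac{3973477477}{2210989281} = - \frac{3973477477}{6632967843} \approx -0.59905$)
$\left(a - w\right) + T{\left(M \right)} = \left(- \frac{3973477477}{6632967843} - \frac{3750022400}{3}\right) - 601 = - \frac{8291259333883371877}{6632967843} - 601 = - \frac{8291263320297045520}{6632967843}$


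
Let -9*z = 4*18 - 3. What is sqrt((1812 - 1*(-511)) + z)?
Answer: sqrt(20838)/3 ≈ 48.118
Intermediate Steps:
z = -23/3 (z = -(4*18 - 3)/9 = -(72 - 3)/9 = -1/9*69 = -23/3 ≈ -7.6667)
sqrt((1812 - 1*(-511)) + z) = sqrt((1812 - 1*(-511)) - 23/3) = sqrt((1812 + 511) - 23/3) = sqrt(2323 - 23/3) = sqrt(6946/3) = sqrt(20838)/3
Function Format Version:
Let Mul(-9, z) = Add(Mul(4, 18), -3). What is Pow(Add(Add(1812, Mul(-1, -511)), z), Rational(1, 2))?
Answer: Mul(Rational(1, 3), Pow(20838, Rational(1, 2))) ≈ 48.118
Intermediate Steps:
z = Rational(-23, 3) (z = Mul(Rational(-1, 9), Add(Mul(4, 18), -3)) = Mul(Rational(-1, 9), Add(72, -3)) = Mul(Rational(-1, 9), 69) = Rational(-23, 3) ≈ -7.6667)
Pow(Add(Add(1812, Mul(-1, -511)), z), Rational(1, 2)) = Pow(Add(Add(1812, Mul(-1, -511)), Rational(-23, 3)), Rational(1, 2)) = Pow(Add(Add(1812, 511), Rational(-23, 3)), Rational(1, 2)) = Pow(Add(2323, Rational(-23, 3)), Rational(1, 2)) = Pow(Rational(6946, 3), Rational(1, 2)) = Mul(Rational(1, 3), Pow(20838, Rational(1, 2)))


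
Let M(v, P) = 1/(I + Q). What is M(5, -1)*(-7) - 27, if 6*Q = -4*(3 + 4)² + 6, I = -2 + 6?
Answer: -2220/83 ≈ -26.747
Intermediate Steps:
I = 4
Q = -95/3 (Q = (-4*(3 + 4)² + 6)/6 = (-4*7² + 6)/6 = (-4*49 + 6)/6 = (-196 + 6)/6 = (⅙)*(-190) = -95/3 ≈ -31.667)
M(v, P) = -3/83 (M(v, P) = 1/(4 - 95/3) = 1/(-83/3) = -3/83)
M(5, -1)*(-7) - 27 = -3/83*(-7) - 27 = 21/83 - 27 = -2220/83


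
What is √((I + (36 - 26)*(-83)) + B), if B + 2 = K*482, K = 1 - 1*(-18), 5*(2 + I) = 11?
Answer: √208155/5 ≈ 91.248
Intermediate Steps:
I = ⅕ (I = -2 + (⅕)*11 = -2 + 11/5 = ⅕ ≈ 0.20000)
K = 19 (K = 1 + 18 = 19)
B = 9156 (B = -2 + 19*482 = -2 + 9158 = 9156)
√((I + (36 - 26)*(-83)) + B) = √((⅕ + (36 - 26)*(-83)) + 9156) = √((⅕ + 10*(-83)) + 9156) = √((⅕ - 830) + 9156) = √(-4149/5 + 9156) = √(41631/5) = √208155/5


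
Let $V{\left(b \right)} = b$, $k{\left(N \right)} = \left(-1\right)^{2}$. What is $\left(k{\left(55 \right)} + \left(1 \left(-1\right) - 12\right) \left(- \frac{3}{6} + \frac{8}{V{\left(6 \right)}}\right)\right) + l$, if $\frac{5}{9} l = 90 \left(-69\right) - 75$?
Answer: $- \frac{67937}{6} \approx -11323.0$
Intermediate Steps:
$k{\left(N \right)} = 1$
$l = -11313$ ($l = \frac{9 \left(90 \left(-69\right) - 75\right)}{5} = \frac{9 \left(-6210 - 75\right)}{5} = \frac{9}{5} \left(-6285\right) = -11313$)
$\left(k{\left(55 \right)} + \left(1 \left(-1\right) - 12\right) \left(- \frac{3}{6} + \frac{8}{V{\left(6 \right)}}\right)\right) + l = \left(1 + \left(1 \left(-1\right) - 12\right) \left(- \frac{3}{6} + \frac{8}{6}\right)\right) - 11313 = \left(1 + \left(-1 - 12\right) \left(\left(-3\right) \frac{1}{6} + 8 \cdot \frac{1}{6}\right)\right) - 11313 = \left(1 - 13 \left(- \frac{1}{2} + \frac{4}{3}\right)\right) - 11313 = \left(1 - \frac{65}{6}\right) - 11313 = - \frac{59}{6} - 11313 = - \frac{67937}{6}$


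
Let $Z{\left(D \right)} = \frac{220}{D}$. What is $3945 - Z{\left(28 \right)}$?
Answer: $\frac{27560}{7} \approx 3937.1$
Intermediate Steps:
$3945 - Z{\left(28 \right)} = 3945 - \frac{220}{28} = 3945 - 220 \cdot \frac{1}{28} = 3945 - \frac{55}{7} = \frac{27560}{7}$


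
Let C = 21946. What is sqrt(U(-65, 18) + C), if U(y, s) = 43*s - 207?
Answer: sqrt(22513) ≈ 150.04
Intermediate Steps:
U(y, s) = -207 + 43*s
sqrt(U(-65, 18) + C) = sqrt((-207 + 43*18) + 21946) = sqrt((-207 + 774) + 21946) = sqrt(567 + 21946) = sqrt(22513)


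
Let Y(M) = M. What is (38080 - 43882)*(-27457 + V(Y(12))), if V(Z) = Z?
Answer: 159235890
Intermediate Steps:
(38080 - 43882)*(-27457 + V(Y(12))) = (38080 - 43882)*(-27457 + 12) = -5802*(-27445) = 159235890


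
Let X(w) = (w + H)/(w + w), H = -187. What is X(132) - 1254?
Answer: -30101/24 ≈ -1254.2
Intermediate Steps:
X(w) = (-187 + w)/(2*w) (X(w) = (w - 187)/(w + w) = (-187 + w)/((2*w)) = (-187 + w)*(1/(2*w)) = (-187 + w)/(2*w))
X(132) - 1254 = (½)*(-187 + 132)/132 - 1254 = (½)*(1/132)*(-55) - 1254 = -5/24 - 1254 = -30101/24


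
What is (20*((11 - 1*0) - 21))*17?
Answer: -3400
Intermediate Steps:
(20*((11 - 1*0) - 21))*17 = (20*((11 + 0) - 21))*17 = (20*(11 - 21))*17 = (20*(-10))*17 = -200*17 = -3400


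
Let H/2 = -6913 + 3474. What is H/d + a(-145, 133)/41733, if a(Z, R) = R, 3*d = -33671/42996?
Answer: 37024665049355/1405191843 ≈ 26348.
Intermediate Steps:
d = -33671/128988 (d = (-33671/42996)/3 = (-33671*1/42996)/3 = (⅓)*(-33671/42996) = -33671/128988 ≈ -0.26104)
H = -6878 (H = 2*(-6913 + 3474) = 2*(-3439) = -6878)
H/d + a(-145, 133)/41733 = -6878/(-33671/128988) + 133/41733 = -6878*(-128988/33671) + 133*(1/41733) = 887179464/33671 + 133/41733 = 37024665049355/1405191843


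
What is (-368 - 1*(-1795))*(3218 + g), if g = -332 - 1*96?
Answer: 3981330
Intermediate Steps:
g = -428 (g = -332 - 96 = -428)
(-368 - 1*(-1795))*(3218 + g) = (-368 - 1*(-1795))*(3218 - 428) = (-368 + 1795)*2790 = 1427*2790 = 3981330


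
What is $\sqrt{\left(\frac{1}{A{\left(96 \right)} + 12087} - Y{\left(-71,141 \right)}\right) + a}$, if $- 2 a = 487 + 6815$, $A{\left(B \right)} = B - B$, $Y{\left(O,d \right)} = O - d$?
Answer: $\frac{2 i \sqrt{13956184714}}{4029} \approx 58.643 i$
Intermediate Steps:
$A{\left(B \right)} = 0$
$a = -3651$ ($a = - \frac{487 + 6815}{2} = \left(- \frac{1}{2}\right) 7302 = -3651$)
$\sqrt{\left(\frac{1}{A{\left(96 \right)} + 12087} - Y{\left(-71,141 \right)}\right) + a} = \sqrt{\left(\frac{1}{0 + 12087} - \left(-71 - 141\right)\right) - 3651} = \sqrt{\left(\frac{1}{12087} - \left(-71 - 141\right)\right) - 3651} = \sqrt{\left(\frac{1}{12087} - -212\right) - 3651} = \sqrt{\left(\frac{1}{12087} + 212\right) - 3651} = \sqrt{\frac{2562445}{12087} - 3651} = \sqrt{- \frac{41567192}{12087}} = \frac{2 i \sqrt{13956184714}}{4029}$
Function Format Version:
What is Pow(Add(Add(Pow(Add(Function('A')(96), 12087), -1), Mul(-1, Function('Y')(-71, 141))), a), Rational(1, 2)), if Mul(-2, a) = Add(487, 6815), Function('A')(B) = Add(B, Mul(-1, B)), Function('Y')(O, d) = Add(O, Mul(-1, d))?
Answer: Mul(Rational(2, 4029), I, Pow(13956184714, Rational(1, 2))) ≈ Mul(58.643, I)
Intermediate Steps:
Function('A')(B) = 0
a = -3651 (a = Mul(Rational(-1, 2), Add(487, 6815)) = Mul(Rational(-1, 2), 7302) = -3651)
Pow(Add(Add(Pow(Add(Function('A')(96), 12087), -1), Mul(-1, Function('Y')(-71, 141))), a), Rational(1, 2)) = Pow(Add(Add(Pow(Add(0, 12087), -1), Mul(-1, Add(-71, Mul(-1, 141)))), -3651), Rational(1, 2)) = Pow(Add(Add(Pow(12087, -1), Mul(-1, Add(-71, -141))), -3651), Rational(1, 2)) = Pow(Add(Add(Rational(1, 12087), Mul(-1, -212)), -3651), Rational(1, 2)) = Pow(Add(Add(Rational(1, 12087), 212), -3651), Rational(1, 2)) = Pow(Add(Rational(2562445, 12087), -3651), Rational(1, 2)) = Pow(Rational(-41567192, 12087), Rational(1, 2)) = Mul(Rational(2, 4029), I, Pow(13956184714, Rational(1, 2)))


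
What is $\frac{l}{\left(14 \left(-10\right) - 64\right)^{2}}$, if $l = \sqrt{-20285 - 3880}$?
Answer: $\frac{i \sqrt{2685}}{13872} \approx 0.0037354 i$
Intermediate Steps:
$l = 3 i \sqrt{2685}$ ($l = \sqrt{-24165} = 3 i \sqrt{2685} \approx 155.45 i$)
$\frac{l}{\left(14 \left(-10\right) - 64\right)^{2}} = \frac{3 i \sqrt{2685}}{\left(14 \left(-10\right) - 64\right)^{2}} = \frac{3 i \sqrt{2685}}{\left(-140 - 64\right)^{2}} = \frac{3 i \sqrt{2685}}{\left(-204\right)^{2}} = \frac{3 i \sqrt{2685}}{41616} = 3 i \sqrt{2685} \cdot \frac{1}{41616} = \frac{i \sqrt{2685}}{13872}$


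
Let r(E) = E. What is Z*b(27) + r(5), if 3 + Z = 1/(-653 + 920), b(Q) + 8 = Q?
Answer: -13865/267 ≈ -51.929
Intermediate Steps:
b(Q) = -8 + Q
Z = -800/267 (Z = -3 + 1/(-653 + 920) = -3 + 1/267 = -800/267 ≈ -2.9963)
Z*b(27) + r(5) = -800*(-8 + 27)/267 + 5 = -800/267*19 + 5 = -15200/267 + 5 = -13865/267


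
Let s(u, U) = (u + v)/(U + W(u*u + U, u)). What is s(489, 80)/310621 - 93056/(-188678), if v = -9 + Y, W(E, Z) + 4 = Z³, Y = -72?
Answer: 1689943005642932872/3426485840906927155 ≈ 0.49320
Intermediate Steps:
W(E, Z) = -4 + Z³
v = -81 (v = -9 - 72 = -81)
s(u, U) = (-81 + u)/(-4 + U + u³) (s(u, U) = (u - 81)/(U + (-4 + u³)) = (-81 + u)/(-4 + U + u³))
s(489, 80)/310621 - 93056/(-188678) = ((-81 + 489)/(-4 + 80 + 489³))/310621 - 93056/(-188678) = (408/(-4 + 80 + 116930169))*(1/310621) - 93056*(-1/188678) = (408/116930245)*(1/310621) + 46528/94339 = 408/36320989632145 + 46528/94339 = 1689943005642932872/3426485840906927155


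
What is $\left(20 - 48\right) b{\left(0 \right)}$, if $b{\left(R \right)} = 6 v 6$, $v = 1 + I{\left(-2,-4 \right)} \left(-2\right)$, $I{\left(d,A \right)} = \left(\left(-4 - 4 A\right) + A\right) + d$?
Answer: $11088$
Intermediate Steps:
$I{\left(d,A \right)} = -4 + d - 3 A$ ($I{\left(d,A \right)} = \left(-4 - 3 A\right) + d = -4 + d - 3 A$)
$v = -11$ ($v = 1 + \left(-4 - 2 - -12\right) \left(-2\right) = 1 + \left(-4 - 2 + 12\right) \left(-2\right) = 1 + 6 \left(-2\right) = 1 - 12 = -11$)
$b{\left(R \right)} = -396$ ($b{\left(R \right)} = 6 \left(-11\right) 6 = \left(-66\right) 6 = -396$)
$\left(20 - 48\right) b{\left(0 \right)} = \left(20 - 48\right) \left(-396\right) = \left(-28\right) \left(-396\right) = 11088$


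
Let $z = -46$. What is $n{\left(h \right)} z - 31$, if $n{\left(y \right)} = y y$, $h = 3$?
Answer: $-445$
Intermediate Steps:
$n{\left(y \right)} = y^{2}$
$n{\left(h \right)} z - 31 = 3^{2} \left(-46\right) - 31 = 9 \left(-46\right) - 31 = -414 - 31 = -445$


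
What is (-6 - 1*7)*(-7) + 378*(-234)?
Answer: -88361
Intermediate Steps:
(-6 - 1*7)*(-7) + 378*(-234) = (-6 - 7)*(-7) - 88452 = -13*(-7) - 88452 = 91 - 88452 = -88361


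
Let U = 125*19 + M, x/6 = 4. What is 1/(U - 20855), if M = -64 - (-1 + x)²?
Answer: -1/19073 ≈ -5.2430e-5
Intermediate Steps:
x = 24 (x = 6*4 = 24)
M = -593 (M = -64 - (-1 + 24)² = -64 - 1*23² = -64 - 1*529 = -64 - 529 = -593)
U = 1782 (U = 125*19 - 593 = 2375 - 593 = 1782)
1/(U - 20855) = 1/(1782 - 20855) = 1/(-19073) = -1/19073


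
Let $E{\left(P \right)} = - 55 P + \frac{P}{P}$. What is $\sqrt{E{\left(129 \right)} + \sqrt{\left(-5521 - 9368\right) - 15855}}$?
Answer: $\sqrt{-7094 + 6 i \sqrt{854}} \approx 1.041 + 84.232 i$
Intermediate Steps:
$E{\left(P \right)} = 1 - 55 P$ ($E{\left(P \right)} = - 55 P + 1 = 1 - 55 P$)
$\sqrt{E{\left(129 \right)} + \sqrt{\left(-5521 - 9368\right) - 15855}} = \sqrt{\left(1 - 7095\right) + \sqrt{\left(-5521 - 9368\right) - 15855}} = \sqrt{-7094 + \sqrt{-14889 - 15855}} = \sqrt{-7094 + \sqrt{-30744}} = \sqrt{-7094 + 6 i \sqrt{854}}$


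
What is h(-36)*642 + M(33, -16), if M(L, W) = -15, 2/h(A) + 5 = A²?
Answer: -18081/1291 ≈ -14.005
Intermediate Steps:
h(A) = 2/(-5 + A²)
h(-36)*642 + M(33, -16) = (2/(-5 + (-36)²))*642 - 15 = (2/(-5 + 1296))*642 - 15 = (2/1291)*642 - 15 = 1284/1291 - 15 = -18081/1291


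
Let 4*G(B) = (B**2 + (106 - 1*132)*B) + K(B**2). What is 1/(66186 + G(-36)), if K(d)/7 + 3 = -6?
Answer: 4/266913 ≈ 1.4986e-5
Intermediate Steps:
K(d) = -63 (K(d) = -21 + 7*(-6) = -21 - 42 = -63)
G(B) = -63/4 - 13*B/2 + B**2/4 (G(B) = ((B**2 + (106 - 1*132)*B) - 63)/4 = ((B**2 + (106 - 132)*B) - 63)/4 = ((B**2 - 26*B) - 63)/4 = (-63 + B**2 - 26*B)/4 = -63/4 - 13*B/2 + B**2/4)
1/(66186 + G(-36)) = 1/(66186 + (-63/4 - 13/2*(-36) + (1/4)*(-36)**2)) = 1/(66186 + (-63/4 + 234 + (1/4)*1296)) = 1/(66186 + (-63/4 + 234 + 324)) = 1/(66186 + 2169/4) = 1/(266913/4) = 4/266913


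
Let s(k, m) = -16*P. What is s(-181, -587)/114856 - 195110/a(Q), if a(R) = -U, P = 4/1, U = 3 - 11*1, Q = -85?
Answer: -1400597167/57428 ≈ -24389.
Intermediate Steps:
U = -8 (U = 3 - 11 = -8)
P = 4 (P = 4*1 = 4)
a(R) = 8 (a(R) = -1*(-8) = 8)
s(k, m) = -64 (s(k, m) = -16*4 = -64)
s(-181, -587)/114856 - 195110/a(Q) = -64/114856 - 195110/8 = -64*1/114856 - 195110*⅛ = -8/14357 - 97555/4 = -1400597167/57428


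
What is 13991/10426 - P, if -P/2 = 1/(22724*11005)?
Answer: 33642653868/25070281405 ≈ 1.3419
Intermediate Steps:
P = -1/125038810 (P = -2/(22724*11005) = -1/(11362*11005) = -2*1/250077620 = -1/125038810 ≈ -7.9975e-9)
13991/10426 - P = 13991/10426 - 1*(-1/125038810) = 13991*(1/10426) + 1/125038810 = 13991/10426 + 1/125038810 = 33642653868/25070281405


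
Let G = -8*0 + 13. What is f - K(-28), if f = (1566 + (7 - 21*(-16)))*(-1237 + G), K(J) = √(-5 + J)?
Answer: -2336616 - I*√33 ≈ -2.3366e+6 - 5.7446*I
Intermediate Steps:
G = 13 (G = 0 + 13 = 13)
f = -2336616 (f = (1566 + (7 - 21*(-16)))*(-1237 + 13) = (1566 + (7 + 336))*(-1224) = (1566 + 343)*(-1224) = 1909*(-1224) = -2336616)
f - K(-28) = -2336616 - √(-5 - 28) = -2336616 - √(-33) = -2336616 - I*√33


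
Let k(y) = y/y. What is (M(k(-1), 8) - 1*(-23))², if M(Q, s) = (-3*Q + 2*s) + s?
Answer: 1936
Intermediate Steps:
k(y) = 1
M(Q, s) = -3*Q + 3*s
(M(k(-1), 8) - 1*(-23))² = ((-3*1 + 3*8) - 1*(-23))² = ((-3 + 24) + 23)² = (21 + 23)² = 44² = 1936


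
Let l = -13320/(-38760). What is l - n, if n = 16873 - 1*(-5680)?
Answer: -7284508/323 ≈ -22553.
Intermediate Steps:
n = 22553 (n = 16873 + 5680 = 22553)
l = 111/323 (l = -13320*(-1/38760) = 111/323 ≈ 0.34365)
l - n = 111/323 - 1*22553 = 111/323 - 22553 = -7284508/323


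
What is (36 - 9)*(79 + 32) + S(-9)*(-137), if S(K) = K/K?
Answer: 2860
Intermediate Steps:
S(K) = 1
(36 - 9)*(79 + 32) + S(-9)*(-137) = (36 - 9)*(79 + 32) + 1*(-137) = 27*111 - 137 = 2997 - 137 = 2860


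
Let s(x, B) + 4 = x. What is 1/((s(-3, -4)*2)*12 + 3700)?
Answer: 1/3532 ≈ 0.00028313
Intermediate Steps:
s(x, B) = -4 + x
1/((s(-3, -4)*2)*12 + 3700) = 1/(((-4 - 3)*2)*12 + 3700) = 1/(-7*2*12 + 3700) = 1/(-14*12 + 3700) = 1/(-168 + 3700) = 1/3532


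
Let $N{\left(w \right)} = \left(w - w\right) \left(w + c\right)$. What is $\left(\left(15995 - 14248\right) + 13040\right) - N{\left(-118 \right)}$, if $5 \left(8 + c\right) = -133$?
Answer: $14787$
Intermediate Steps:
$c = - \frac{173}{5}$ ($c = -8 + \frac{1}{5} \left(-133\right) = -8 - \frac{133}{5} = - \frac{173}{5} \approx -34.6$)
$N{\left(w \right)} = 0$ ($N{\left(w \right)} = \left(w - w\right) \left(w - \frac{173}{5}\right) = 0 \left(- \frac{173}{5} + w\right) = 0$)
$\left(\left(15995 - 14248\right) + 13040\right) - N{\left(-118 \right)} = \left(\left(15995 - 14248\right) + 13040\right) - 0 = \left(1747 + 13040\right) + 0 = 14787 + 0 = 14787$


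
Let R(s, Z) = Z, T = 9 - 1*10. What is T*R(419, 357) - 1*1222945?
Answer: -1223302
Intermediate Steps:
T = -1 (T = 9 - 10 = -1)
T*R(419, 357) - 1*1222945 = -1*357 - 1*1222945 = -357 - 1222945 = -1223302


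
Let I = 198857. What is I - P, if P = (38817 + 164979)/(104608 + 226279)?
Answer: 65798992363/330887 ≈ 1.9886e+5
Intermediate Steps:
P = 203796/330887 ≈ 0.61591
I - P = 198857 - 1*203796/330887 = 198857 - 203796/330887 = 65798992363/330887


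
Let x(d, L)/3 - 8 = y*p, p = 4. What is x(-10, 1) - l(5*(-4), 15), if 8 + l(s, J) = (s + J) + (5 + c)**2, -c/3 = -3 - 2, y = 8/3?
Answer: -331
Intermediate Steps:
y = 8/3 (y = 8*(1/3) = 8/3 ≈ 2.6667)
c = 15 (c = -3*(-3 - 2) = -3*(-5) = 15)
x(d, L) = 56 (x(d, L) = 24 + 3*((8/3)*4) = 24 + 3*(32/3) = 24 + 32 = 56)
l(s, J) = 392 + J + s (l(s, J) = -8 + ((s + J) + (5 + 15)**2) = -8 + ((J + s) + 20**2) = -8 + ((J + s) + 400) = -8 + (400 + J + s) = 392 + J + s)
x(-10, 1) - l(5*(-4), 15) = 56 - (392 + 15 + 5*(-4)) = 56 - (392 + 15 - 20) = 56 - 1*387 = 56 - 387 = -331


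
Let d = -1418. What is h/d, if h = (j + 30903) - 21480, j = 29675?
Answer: -19549/709 ≈ -27.573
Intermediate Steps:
h = 39098 (h = (29675 + 30903) - 21480 = 60578 - 21480 = 39098)
h/d = 39098/(-1418) = 39098*(-1/1418) = -19549/709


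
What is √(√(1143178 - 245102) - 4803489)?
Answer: √(-4803489 + 2*√224519) ≈ 2191.5*I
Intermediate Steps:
√(√(1143178 - 245102) - 4803489) = √(√898076 - 4803489) = √(2*√224519 - 4803489) = √(-4803489 + 2*√224519)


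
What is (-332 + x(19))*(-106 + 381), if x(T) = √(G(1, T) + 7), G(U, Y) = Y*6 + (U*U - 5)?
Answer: -91300 + 825*√13 ≈ -88325.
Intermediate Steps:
G(U, Y) = -5 + U² + 6*Y (G(U, Y) = 6*Y + (U² - 5) = 6*Y + (-5 + U²) = -5 + U² + 6*Y)
x(T) = √(3 + 6*T) (x(T) = √((-5 + 1² + 6*T) + 7) = √((-5 + 1 + 6*T) + 7) = √((-4 + 6*T) + 7) = √(3 + 6*T))
(-332 + x(19))*(-106 + 381) = (-332 + √(3 + 6*19))*(-106 + 381) = (-332 + √(3 + 114))*275 = (-332 + √117)*275 = (-332 + 3*√13)*275 = -91300 + 825*√13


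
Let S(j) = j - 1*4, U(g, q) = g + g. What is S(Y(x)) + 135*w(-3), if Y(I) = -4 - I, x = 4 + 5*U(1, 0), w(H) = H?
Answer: -427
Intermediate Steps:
U(g, q) = 2*g
x = 14 (x = 4 + 5*(2*1) = 4 + 5*2 = 4 + 10 = 14)
S(j) = -4 + j (S(j) = j - 4 = -4 + j)
S(Y(x)) + 135*w(-3) = (-4 + (-4 - 1*14)) + 135*(-3) = (-4 + (-4 - 14)) - 405 = (-4 - 18) - 405 = -22 - 405 = -427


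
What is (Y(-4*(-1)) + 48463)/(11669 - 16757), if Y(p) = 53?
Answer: -4043/424 ≈ -9.5354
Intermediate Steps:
(Y(-4*(-1)) + 48463)/(11669 - 16757) = (53 + 48463)/(11669 - 16757) = 48516/(-5088) = 48516*(-1/5088) = -4043/424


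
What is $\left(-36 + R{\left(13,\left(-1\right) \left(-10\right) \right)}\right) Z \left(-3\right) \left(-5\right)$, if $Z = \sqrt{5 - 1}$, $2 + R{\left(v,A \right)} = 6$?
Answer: $-960$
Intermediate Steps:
$R{\left(v,A \right)} = 4$ ($R{\left(v,A \right)} = -2 + 6 = 4$)
$Z = 2$ ($Z = \sqrt{4} = 2$)
$\left(-36 + R{\left(13,\left(-1\right) \left(-10\right) \right)}\right) Z \left(-3\right) \left(-5\right) = \left(-36 + 4\right) 2 \left(-3\right) \left(-5\right) = - 32 \left(\left(-6\right) \left(-5\right)\right) = \left(-32\right) 30 = -960$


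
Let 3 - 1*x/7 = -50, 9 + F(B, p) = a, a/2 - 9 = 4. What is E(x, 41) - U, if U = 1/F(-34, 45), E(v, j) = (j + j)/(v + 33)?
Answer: 495/3434 ≈ 0.14415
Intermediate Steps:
a = 26 (a = 18 + 2*4 = 18 + 8 = 26)
F(B, p) = 17 (F(B, p) = -9 + 26 = 17)
x = 371 (x = 21 - 7*(-50) = 21 + 350 = 371)
E(v, j) = 2*j/(33 + v) (E(v, j) = (2*j)/(33 + v) = 2*j/(33 + v))
U = 1/17 ≈ 0.058824
E(x, 41) - U = 2*41/(33 + 371) - 1*1/17 = 2*41/404 - 1/17 = 2*41*(1/404) - 1/17 = 41/202 - 1/17 = 495/3434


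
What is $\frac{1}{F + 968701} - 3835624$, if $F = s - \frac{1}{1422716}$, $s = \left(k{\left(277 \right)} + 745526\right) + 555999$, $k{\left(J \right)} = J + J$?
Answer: $- \frac{12391654713789553180}{3230675038479} \approx -3.8356 \cdot 10^{6}$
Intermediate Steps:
$k{\left(J \right)} = 2 J$
$s = 1302079$ ($s = \left(2 \cdot 277 + 745526\right) + 555999 = \left(554 + 745526\right) + 555999 = 746080 + 555999 = 1302079$)
$F = \frac{1852488626563}{1422716}$ ($F = 1302079 - \frac{1}{1422716} = \frac{1852488626563}{1422716} \approx 1.3021 \cdot 10^{6}$)
$\frac{1}{F + 968701} - 3835624 = \frac{1}{\frac{1852488626563}{1422716} + 968701} - 3835624 = \frac{1}{\frac{3230675038479}{1422716}} - 3835624 = \frac{1422716}{3230675038479} - 3835624 = - \frac{12391654713789553180}{3230675038479}$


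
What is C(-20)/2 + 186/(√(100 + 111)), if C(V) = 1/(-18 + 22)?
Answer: ⅛ + 186*√211/211 ≈ 12.930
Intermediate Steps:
C(V) = ¼ (C(V) = 1/4 = ¼)
C(-20)/2 + 186/(√(100 + 111)) = (¼)/2 + 186/(√(100 + 111)) = (¼)*(½) + 186/(√211) = ⅛ + 186*(√211/211) = ⅛ + 186*√211/211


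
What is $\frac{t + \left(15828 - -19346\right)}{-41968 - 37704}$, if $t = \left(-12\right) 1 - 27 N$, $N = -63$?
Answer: $- \frac{36863}{79672} \approx -0.46268$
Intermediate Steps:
$t = 1689$ ($t = \left(-12\right) 1 - -1701 = -12 + 1701 = 1689$)
$\frac{t + \left(15828 - -19346\right)}{-41968 - 37704} = \frac{1689 + \left(15828 - -19346\right)}{-41968 - 37704} = \frac{1689 + \left(15828 + 19346\right)}{-79672} = \left(1689 + 35174\right) \left(- \frac{1}{79672}\right) = 36863 \left(- \frac{1}{79672}\right) = - \frac{36863}{79672}$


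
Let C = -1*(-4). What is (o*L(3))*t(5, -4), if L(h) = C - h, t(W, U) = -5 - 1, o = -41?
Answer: 246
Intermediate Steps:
t(W, U) = -6
C = 4
L(h) = 4 - h
(o*L(3))*t(5, -4) = -41*(4 - 1*3)*(-6) = -41*(4 - 3)*(-6) = -41*1*(-6) = -41*(-6) = 246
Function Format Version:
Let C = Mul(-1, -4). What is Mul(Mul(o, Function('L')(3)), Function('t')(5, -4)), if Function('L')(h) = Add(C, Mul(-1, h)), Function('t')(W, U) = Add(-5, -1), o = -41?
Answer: 246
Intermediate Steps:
Function('t')(W, U) = -6
C = 4
Function('L')(h) = Add(4, Mul(-1, h))
Mul(Mul(o, Function('L')(3)), Function('t')(5, -4)) = Mul(Mul(-41, Add(4, Mul(-1, 3))), -6) = Mul(Mul(-41, Add(4, -3)), -6) = Mul(Mul(-41, 1), -6) = Mul(-41, -6) = 246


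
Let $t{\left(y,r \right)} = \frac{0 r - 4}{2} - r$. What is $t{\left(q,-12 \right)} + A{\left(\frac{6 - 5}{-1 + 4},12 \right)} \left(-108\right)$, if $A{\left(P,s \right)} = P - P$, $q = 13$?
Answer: $10$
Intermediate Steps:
$t{\left(y,r \right)} = -2 - r$ ($t{\left(y,r \right)} = \left(0 - 4\right) \frac{1}{2} - r = \left(-4\right) \frac{1}{2} - r = -2 - r$)
$A{\left(P,s \right)} = 0$
$t{\left(q,-12 \right)} + A{\left(\frac{6 - 5}{-1 + 4},12 \right)} \left(-108\right) = \left(-2 - -12\right) + 0 \left(-108\right) = \left(-2 + 12\right) + 0 = 10 + 0 = 10$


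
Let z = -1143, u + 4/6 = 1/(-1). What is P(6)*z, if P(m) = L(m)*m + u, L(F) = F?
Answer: -39243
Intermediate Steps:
u = -5/3 (u = -⅔ + 1/(-1) = -⅔ - 1 = -5/3 ≈ -1.6667)
P(m) = -5/3 + m² (P(m) = m*m - 5/3 = m² - 5/3 = -5/3 + m²)
P(6)*z = (-5/3 + 6²)*(-1143) = (-5/3 + 36)*(-1143) = (103/3)*(-1143) = -39243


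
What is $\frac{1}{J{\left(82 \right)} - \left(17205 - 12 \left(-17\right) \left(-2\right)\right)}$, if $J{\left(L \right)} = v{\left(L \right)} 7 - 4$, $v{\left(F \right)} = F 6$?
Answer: $- \frac{1}{13357} \approx -7.4867 \cdot 10^{-5}$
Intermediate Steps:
$v{\left(F \right)} = 6 F$
$J{\left(L \right)} = -4 + 42 L$ ($J{\left(L \right)} = 6 L 7 - 4 = 42 L - 4 = -4 + 42 L$)
$\frac{1}{J{\left(82 \right)} - \left(17205 - 12 \left(-17\right) \left(-2\right)\right)} = \frac{1}{\left(-4 + 42 \cdot 82\right) - \left(17205 - 12 \left(-17\right) \left(-2\right)\right)} = \frac{1}{\left(-4 + 3444\right) - 16797} = \frac{1}{3440 + \left(408 - 17205\right)} = \frac{1}{3440 - 16797} = \frac{1}{-13357} = - \frac{1}{13357}$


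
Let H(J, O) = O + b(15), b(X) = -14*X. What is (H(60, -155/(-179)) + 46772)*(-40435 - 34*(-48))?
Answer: -323413420659/179 ≈ -1.8068e+9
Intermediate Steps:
H(J, O) = -210 + O (H(J, O) = O - 14*15 = O - 210 = -210 + O)
(H(60, -155/(-179)) + 46772)*(-40435 - 34*(-48)) = ((-210 - 155/(-179)) + 46772)*(-40435 - 34*(-48)) = ((-210 - 155*(-1/179)) + 46772)*(-40435 + 1632) = ((-210 + 155/179) + 46772)*(-38803) = (-37435/179 + 46772)*(-38803) = (8334753/179)*(-38803) = -323413420659/179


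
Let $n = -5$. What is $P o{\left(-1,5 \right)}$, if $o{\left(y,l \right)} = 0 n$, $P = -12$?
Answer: $0$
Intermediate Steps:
$o{\left(y,l \right)} = 0$ ($o{\left(y,l \right)} = 0 \left(-5\right) = 0$)
$P o{\left(-1,5 \right)} = \left(-12\right) 0 = 0$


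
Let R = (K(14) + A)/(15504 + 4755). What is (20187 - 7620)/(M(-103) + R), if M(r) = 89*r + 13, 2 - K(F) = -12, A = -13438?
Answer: -254594853/185464310 ≈ -1.3727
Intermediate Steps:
K(F) = 14 (K(F) = 2 - 1*(-12) = 2 + 12 = 14)
R = -13424/20259 (R = (14 - 13438)/(15504 + 4755) = -13424/20259 ≈ -0.66262)
M(r) = 13 + 89*r
(20187 - 7620)/(M(-103) + R) = (20187 - 7620)/((13 + 89*(-103)) - 13424/20259) = 12567/((13 - 9167) - 13424/20259) = 12567/(-9154 - 13424/20259) = 12567/(-185464310/20259) = 12567*(-20259/185464310) = -254594853/185464310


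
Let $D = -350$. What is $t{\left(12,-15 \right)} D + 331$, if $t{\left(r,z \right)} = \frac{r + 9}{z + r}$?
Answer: $2781$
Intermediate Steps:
$t{\left(r,z \right)} = \frac{9 + r}{r + z}$
$t{\left(12,-15 \right)} D + 331 = \frac{9 + 12}{12 - 15} \left(-350\right) + 331 = \frac{1}{-3} \cdot 21 \left(-350\right) + 331 = \left(- \frac{1}{3}\right) 21 \left(-350\right) + 331 = \left(-7\right) \left(-350\right) + 331 = 2450 + 331 = 2781$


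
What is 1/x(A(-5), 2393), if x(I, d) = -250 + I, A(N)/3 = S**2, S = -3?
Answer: -1/223 ≈ -0.0044843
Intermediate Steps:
A(N) = 27 (A(N) = 3*(-3)**2 = 3*9 = 27)
1/x(A(-5), 2393) = 1/(-250 + 27) = 1/(-223) = -1/223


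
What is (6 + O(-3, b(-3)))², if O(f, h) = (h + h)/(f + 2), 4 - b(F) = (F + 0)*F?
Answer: 256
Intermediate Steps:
b(F) = 4 - F² (b(F) = 4 - (F + 0)*F = 4 - F*F = 4 - F²)
O(f, h) = 2*h/(2 + f) (O(f, h) = (2*h)/(2 + f) = 2*h/(2 + f))
(6 + O(-3, b(-3)))² = (6 + 2*(4 - 1*(-3)²)/(2 - 3))² = (6 + 2*(4 - 1*9)/(-1))² = (6 + 2*(4 - 9)*(-1))² = (6 + 2*(-5)*(-1))² = (6 + 10)² = 16² = 256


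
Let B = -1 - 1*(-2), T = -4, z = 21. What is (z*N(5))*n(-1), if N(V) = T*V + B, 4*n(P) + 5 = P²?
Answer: 399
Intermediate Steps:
B = 1 (B = -1 + 2 = 1)
n(P) = -5/4 + P²/4
N(V) = 1 - 4*V (N(V) = -4*V + 1 = 1 - 4*V)
(z*N(5))*n(-1) = (21*(1 - 4*5))*(-5/4 + (¼)*(-1)²) = (21*(1 - 20))*(-5/4 + (¼)*1) = (21*(-19))*(-5/4 + ¼) = -399*(-1) = 399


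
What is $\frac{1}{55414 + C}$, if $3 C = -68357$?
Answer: $\frac{3}{97885} \approx 3.0648 \cdot 10^{-5}$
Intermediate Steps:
$C = - \frac{68357}{3}$ ($C = \frac{1}{3} \left(-68357\right) = - \frac{68357}{3} \approx -22786.0$)
$\frac{1}{55414 + C} = \frac{1}{55414 - \frac{68357}{3}} = \frac{1}{\frac{97885}{3}} = \frac{3}{97885}$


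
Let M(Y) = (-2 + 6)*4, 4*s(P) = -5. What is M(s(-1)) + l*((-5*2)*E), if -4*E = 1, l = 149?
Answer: 777/2 ≈ 388.50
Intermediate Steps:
s(P) = -5/4 (s(P) = (1/4)*(-5) = -5/4)
E = -1/4 (E = -1/4*1 = -1/4 ≈ -0.25000)
M(Y) = 16 (M(Y) = 4*4 = 16)
M(s(-1)) + l*((-5*2)*E) = 16 + 149*(-5*2*(-1/4)) = 16 + 149*(-10*(-1/4)) = 16 + 149*(5/2) = 16 + 745/2 = 777/2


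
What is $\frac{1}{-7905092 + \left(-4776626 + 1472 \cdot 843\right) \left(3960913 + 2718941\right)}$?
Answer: $- \frac{1}{23618168088512} \approx -4.234 \cdot 10^{-14}$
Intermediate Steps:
$\frac{1}{-7905092 + \left(-4776626 + 1472 \cdot 843\right) \left(3960913 + 2718941\right)} = \frac{1}{-7905092 + \left(-4776626 + 1240896\right) 6679854} = \frac{1}{-7905092 - 23618160183420} = \frac{1}{-23618168088512} = - \frac{1}{23618168088512}$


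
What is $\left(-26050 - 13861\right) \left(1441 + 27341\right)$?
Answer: $-1148718402$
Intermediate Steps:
$\left(-26050 - 13861\right) \left(1441 + 27341\right) = \left(-39911\right) 28782 = -1148718402$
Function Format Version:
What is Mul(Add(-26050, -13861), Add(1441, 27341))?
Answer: -1148718402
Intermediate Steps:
Mul(Add(-26050, -13861), Add(1441, 27341)) = Mul(-39911, 28782) = -1148718402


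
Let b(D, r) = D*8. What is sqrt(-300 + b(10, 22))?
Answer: 2*I*sqrt(55) ≈ 14.832*I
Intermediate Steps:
b(D, r) = 8*D
sqrt(-300 + b(10, 22)) = sqrt(-300 + 8*10) = sqrt(-300 + 80) = sqrt(-220) = 2*I*sqrt(55)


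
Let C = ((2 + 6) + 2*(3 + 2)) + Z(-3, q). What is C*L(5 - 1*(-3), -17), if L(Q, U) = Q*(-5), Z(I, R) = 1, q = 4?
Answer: -760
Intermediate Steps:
L(Q, U) = -5*Q
C = 19 (C = ((2 + 6) + 2*(3 + 2)) + 1 = (8 + 2*5) + 1 = (8 + 10) + 1 = 18 + 1 = 19)
C*L(5 - 1*(-3), -17) = 19*(-5*(5 - 1*(-3))) = 19*(-5*(5 + 3)) = 19*(-5*8) = 19*(-40) = -760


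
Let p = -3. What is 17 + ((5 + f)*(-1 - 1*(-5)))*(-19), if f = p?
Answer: -135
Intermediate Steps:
f = -3
17 + ((5 + f)*(-1 - 1*(-5)))*(-19) = 17 + ((5 - 3)*(-1 - 1*(-5)))*(-19) = 17 + (2*(-1 + 5))*(-19) = 17 + (2*4)*(-19) = 17 + 8*(-19) = 17 - 152 = -135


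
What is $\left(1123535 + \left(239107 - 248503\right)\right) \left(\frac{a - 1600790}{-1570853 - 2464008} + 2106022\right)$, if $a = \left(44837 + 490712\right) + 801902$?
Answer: $\frac{9467403167432217059}{4034861} \approx 2.3464 \cdot 10^{12}$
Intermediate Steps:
$a = 1337451$ ($a = 535549 + 801902 = 1337451$)
$\left(1123535 + \left(239107 - 248503\right)\right) \left(\frac{a - 1600790}{-1570853 - 2464008} + 2106022\right) = \left(1123535 + \left(239107 - 248503\right)\right) \left(\frac{1337451 - 1600790}{-1570853 - 2464008} + 2106022\right) = \left(1123535 - 9396\right) \left(- \frac{263339}{-4034861} + 2106022\right) = 1114139 \left(\left(-263339\right) \left(- \frac{1}{4034861}\right) + 2106022\right) = 1114139 \left(\frac{263339}{4034861} + 2106022\right) = 1114139 \cdot \frac{8497506296281}{4034861} = \frac{9467403167432217059}{4034861}$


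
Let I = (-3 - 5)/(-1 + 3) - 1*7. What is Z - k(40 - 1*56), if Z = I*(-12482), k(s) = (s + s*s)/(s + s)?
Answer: 274619/2 ≈ 1.3731e+5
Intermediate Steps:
I = -11 (I = -8/2 - 7 = -8*½ - 7 = -4 - 7 = -11)
k(s) = (s + s²)/(2*s) (k(s) = (s + s²)/((2*s)) = (s + s²)*(1/(2*s)) = (s + s²)/(2*s))
Z = 137302 (Z = -11*(-12482) = 137302)
Z - k(40 - 1*56) = 137302 - (½ + (40 - 1*56)/2) = 137302 - (½ + (40 - 56)/2) = 137302 - (½ + (½)*(-16)) = 137302 - (½ - 8) = 137302 - 1*(-15/2) = 137302 + 15/2 = 274619/2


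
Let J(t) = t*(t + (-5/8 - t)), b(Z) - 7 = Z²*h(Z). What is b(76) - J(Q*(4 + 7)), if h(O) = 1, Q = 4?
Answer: 11621/2 ≈ 5810.5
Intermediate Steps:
b(Z) = 7 + Z² (b(Z) = 7 + Z²*1 = 7 + Z²)
J(t) = -5*t/8 (J(t) = t*(t + (-5*⅛ - t)) = t*(t + (-5/8 - t)) = t*(-5/8) = -5*t/8)
b(76) - J(Q*(4 + 7)) = (7 + 76²) - (-5)*4*(4 + 7)/8 = (7 + 5776) - (-5)*4*11/8 = 5783 - (-5)*44/8 = 5783 - 1*(-55/2) = 5783 + 55/2 = 11621/2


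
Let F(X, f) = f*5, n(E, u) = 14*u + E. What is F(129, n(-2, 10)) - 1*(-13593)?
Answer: 14283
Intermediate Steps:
n(E, u) = E + 14*u
F(X, f) = 5*f
F(129, n(-2, 10)) - 1*(-13593) = 5*(-2 + 14*10) - 1*(-13593) = 5*(-2 + 140) + 13593 = 5*138 + 13593 = 690 + 13593 = 14283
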